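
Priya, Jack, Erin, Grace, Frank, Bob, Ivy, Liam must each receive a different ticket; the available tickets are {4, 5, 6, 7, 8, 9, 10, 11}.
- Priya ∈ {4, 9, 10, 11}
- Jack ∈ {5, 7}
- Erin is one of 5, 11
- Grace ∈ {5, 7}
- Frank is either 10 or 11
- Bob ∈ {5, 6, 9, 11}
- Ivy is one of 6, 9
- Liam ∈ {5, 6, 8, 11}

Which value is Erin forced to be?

The 8 variables draw from only 8 values {4, 5, 6, 7, 8, 9, 10, 11}, so each is used; only Priya can be 4, hence Priya = 4.
The 7 still-open variables together cover exactly {5, 6, 7, 8, 9, 10, 11} — 7 values for 7 variables — and 8 appears only in Liam's list, so Liam = 8.
Among the 6 still-open variables, 10 fits only Frank (and all 6 values in {5, 6, 7, 9, 10, 11} must be used), so Frank = 10.
The 2 variables Jack and Grace are confined to {5, 7}, which locks those values in; drop them from Erin, Bob.
So Erin = 11.

11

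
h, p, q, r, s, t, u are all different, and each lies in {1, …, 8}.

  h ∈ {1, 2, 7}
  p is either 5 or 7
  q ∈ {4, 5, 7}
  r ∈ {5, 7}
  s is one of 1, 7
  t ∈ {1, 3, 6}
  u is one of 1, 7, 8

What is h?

2

p and r between them cover only {5, 7} — a naked pair. Remove those values from h, q, s, u.
q must be 4 (only option left).
s's domain is down to {1}, so s = 1. Remove 1 from h, t, u.
So h = 2.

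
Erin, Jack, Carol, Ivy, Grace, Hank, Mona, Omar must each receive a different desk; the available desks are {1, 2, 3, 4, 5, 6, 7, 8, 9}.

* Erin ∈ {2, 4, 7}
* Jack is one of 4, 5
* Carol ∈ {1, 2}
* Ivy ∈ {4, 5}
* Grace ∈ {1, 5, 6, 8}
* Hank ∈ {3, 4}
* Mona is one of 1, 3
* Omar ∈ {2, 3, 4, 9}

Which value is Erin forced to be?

7

The 2 variables Jack and Ivy are confined to {4, 5}, which locks those values in; drop them from Erin, Grace, Hank, Omar.
Hank's domain is down to {3}, so Hank = 3. Eliminate 3 elsewhere: Mona, Omar.
Mona must be 1 (only option left). So Carol, Grace can't be 1.
That leaves Carol = 2. So Erin, Omar can't be 2.
So Erin = 7.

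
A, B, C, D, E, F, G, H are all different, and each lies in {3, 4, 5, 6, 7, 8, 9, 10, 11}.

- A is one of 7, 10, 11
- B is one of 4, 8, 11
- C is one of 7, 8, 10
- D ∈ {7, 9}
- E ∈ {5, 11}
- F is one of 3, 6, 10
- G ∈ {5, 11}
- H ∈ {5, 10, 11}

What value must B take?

The 2 variables E and G are confined to {5, 11}, which locks those values in; drop them from A, B, H.
That leaves H = 10. Strike 10 from A, C, F.
A must be 7 (only option left). Strike 7 from C, D.
C must be 8 (only option left). Remove 8 from B.
So B = 4.

4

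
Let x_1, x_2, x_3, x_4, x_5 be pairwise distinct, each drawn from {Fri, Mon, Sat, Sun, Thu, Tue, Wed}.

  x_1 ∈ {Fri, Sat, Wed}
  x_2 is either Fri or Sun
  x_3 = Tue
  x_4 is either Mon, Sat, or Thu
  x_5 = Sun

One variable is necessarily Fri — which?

x_3 must be Tue (only option left).
x_5 has just one choice, so x_5 = Sun. So x_2 can't be Sun.
So Fri goes to x_2.

x_2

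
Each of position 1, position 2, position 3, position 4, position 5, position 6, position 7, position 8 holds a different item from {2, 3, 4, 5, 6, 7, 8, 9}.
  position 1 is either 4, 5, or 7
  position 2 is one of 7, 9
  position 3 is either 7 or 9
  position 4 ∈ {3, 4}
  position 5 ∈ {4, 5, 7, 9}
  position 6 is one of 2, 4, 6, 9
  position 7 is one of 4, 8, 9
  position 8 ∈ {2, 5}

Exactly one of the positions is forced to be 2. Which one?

position 8

Among the 8 variables, 3 fits only position 4 (and all 8 values in {2, 3, 4, 5, 6, 7, 8, 9} must be used), so position 4 = 3.
The 7 still-open variables together cover exactly {2, 4, 5, 6, 7, 8, 9} — 7 values for 7 variables — and 6 appears only in position 6's list, so position 6 = 6.
Among the 6 still-open variables, 2 fits only position 8 (and all 6 values in {2, 4, 5, 7, 8, 9} must be used), so position 8 = 2.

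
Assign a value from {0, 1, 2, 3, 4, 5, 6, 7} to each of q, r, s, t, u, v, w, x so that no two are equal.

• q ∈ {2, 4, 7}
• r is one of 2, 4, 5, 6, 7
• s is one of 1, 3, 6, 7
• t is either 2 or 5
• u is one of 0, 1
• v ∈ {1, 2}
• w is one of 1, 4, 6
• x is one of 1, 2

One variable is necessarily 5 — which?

t

The 8 variables together cover exactly {0, 1, 2, 3, 4, 5, 6, 7} — 8 values for 8 variables — and 0 appears only in u's list, so u = 0.
The 7 still-open variables draw from only 7 values {1, 2, 3, 4, 5, 6, 7}, so each is used; only s can be 3, hence s = 3.
v and x between them cover only {1, 2} — a naked pair. Remove those values from q, r, t, w.
So 5 goes to t.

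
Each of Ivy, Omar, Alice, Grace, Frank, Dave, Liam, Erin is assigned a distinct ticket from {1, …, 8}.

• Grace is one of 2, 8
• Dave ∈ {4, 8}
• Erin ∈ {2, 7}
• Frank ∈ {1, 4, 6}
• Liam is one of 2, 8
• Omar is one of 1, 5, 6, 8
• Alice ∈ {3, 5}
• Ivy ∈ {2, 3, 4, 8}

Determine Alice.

The 8 variables together cover exactly {1, 2, 3, 4, 5, 6, 7, 8} — 8 values for 8 variables — and 7 appears only in Erin's list, so Erin = 7.
Grace and Liam share exactly the 2 values {2, 8}; by pigeonhole those values go to them, so strike 2, 8 from Ivy, Omar, Dave.
Dave has just one choice, so Dave = 4. Remove 4 from Ivy, Frank.
Ivy has just one choice, so Ivy = 3. So Alice can't be 3.
So Alice = 5.

5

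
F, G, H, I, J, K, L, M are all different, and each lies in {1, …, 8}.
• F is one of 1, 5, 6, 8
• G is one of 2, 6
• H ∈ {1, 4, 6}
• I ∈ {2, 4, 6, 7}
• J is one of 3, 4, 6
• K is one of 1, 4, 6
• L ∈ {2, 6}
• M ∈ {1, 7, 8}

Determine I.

Among the 8 variables, 3 fits only J (and all 8 values in {1, 2, 3, 4, 5, 6, 7, 8} must be used), so J = 3.
The 7 still-open variables draw from only 7 values {1, 2, 4, 5, 6, 7, 8}, so each is used; only F can be 5, hence F = 5.
Among the 6 still-open variables, 8 fits only M (and all 6 values in {1, 2, 4, 6, 7, 8} must be used), so M = 8.
Among the 5 still-open variables, 7 fits only I (and all 5 values in {1, 2, 4, 6, 7} must be used), so I = 7.

7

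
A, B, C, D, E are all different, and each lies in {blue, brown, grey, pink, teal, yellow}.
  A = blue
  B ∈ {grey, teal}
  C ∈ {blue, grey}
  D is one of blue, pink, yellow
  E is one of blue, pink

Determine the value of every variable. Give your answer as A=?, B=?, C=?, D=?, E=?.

A has just one choice, so A = blue. Eliminate blue elsewhere: C, D, E.
C has just one choice, so C = grey. Eliminate grey elsewhere: B.
E has just one choice, so E = pink. Eliminate pink elsewhere: D.
B must be teal (only option left).
That leaves D = yellow.

A=blue, B=teal, C=grey, D=yellow, E=pink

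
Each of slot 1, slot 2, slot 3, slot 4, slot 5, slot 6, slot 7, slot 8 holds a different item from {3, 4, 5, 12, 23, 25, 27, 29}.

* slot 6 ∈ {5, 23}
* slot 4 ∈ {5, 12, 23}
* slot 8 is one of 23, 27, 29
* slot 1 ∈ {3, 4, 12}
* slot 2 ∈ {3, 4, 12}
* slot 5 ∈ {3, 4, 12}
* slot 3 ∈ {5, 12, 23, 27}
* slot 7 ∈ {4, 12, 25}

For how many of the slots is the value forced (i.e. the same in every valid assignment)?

3

Among the 8 variables, 25 fits only slot 7 (and all 8 values in {3, 4, 5, 12, 23, 25, 27, 29} must be used), so slot 7 = 25.
The 7 still-open variables together cover exactly {3, 4, 5, 12, 23, 27, 29} — 7 values for 7 variables — and 29 appears only in slot 8's list, so slot 8 = 29.
Among the 6 still-open variables, 27 fits only slot 3 (and all 6 values in {3, 4, 5, 12, 23, 27} must be used), so slot 3 = 27.
slot 1, slot 2, slot 5 share exactly the 3 values {3, 4, 12}; by pigeonhole those values go to them, so strike 3, 4, 12 from slot 4.
Determined: slot 3=27, slot 7=25, slot 8=29. The other slots each still have more than one consistent value. That makes 3.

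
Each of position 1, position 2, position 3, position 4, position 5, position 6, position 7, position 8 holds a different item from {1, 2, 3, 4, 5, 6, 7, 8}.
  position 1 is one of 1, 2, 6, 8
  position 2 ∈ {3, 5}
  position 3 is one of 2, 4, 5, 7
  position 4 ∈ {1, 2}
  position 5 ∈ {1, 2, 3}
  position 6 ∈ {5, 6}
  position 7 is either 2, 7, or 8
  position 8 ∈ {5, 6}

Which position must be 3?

position 2

Among the 8 variables, 4 fits only position 3 (and all 8 values in {1, 2, 3, 4, 5, 6, 7, 8} must be used), so position 3 = 4.
The 7 still-open variables together cover exactly {1, 2, 3, 5, 6, 7, 8} — 7 values for 7 variables — and 7 appears only in position 7's list, so position 7 = 7.
Among the 6 still-open variables, 8 fits only position 1 (and all 6 values in {1, 2, 3, 5, 6, 8} must be used), so position 1 = 8.
The 2 variables position 6 and position 8 are confined to {5, 6}, which locks those values in; drop them from position 2.
So 3 goes to position 2.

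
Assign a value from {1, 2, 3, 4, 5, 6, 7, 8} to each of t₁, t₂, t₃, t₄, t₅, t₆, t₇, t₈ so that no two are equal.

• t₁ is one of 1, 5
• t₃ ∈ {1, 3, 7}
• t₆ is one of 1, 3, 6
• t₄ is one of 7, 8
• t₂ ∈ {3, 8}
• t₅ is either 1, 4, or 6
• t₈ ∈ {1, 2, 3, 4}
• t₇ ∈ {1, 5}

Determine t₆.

6

Among the 8 variables, 2 fits only t₈ (and all 8 values in {1, 2, 3, 4, 5, 6, 7, 8} must be used), so t₈ = 2.
The 7 still-open variables draw from only 7 values {1, 3, 4, 5, 6, 7, 8}, so each is used; only t₅ can be 4, hence t₅ = 4.
Among the 6 still-open variables, 6 fits only t₆ (and all 6 values in {1, 3, 5, 6, 7, 8} must be used), so t₆ = 6.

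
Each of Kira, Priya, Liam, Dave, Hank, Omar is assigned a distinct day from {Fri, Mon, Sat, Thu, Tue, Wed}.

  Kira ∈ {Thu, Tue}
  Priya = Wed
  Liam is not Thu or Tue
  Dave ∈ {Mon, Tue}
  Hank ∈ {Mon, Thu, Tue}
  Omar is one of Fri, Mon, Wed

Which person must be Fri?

Priya's domain is down to {Wed}, so Priya = Wed. So Liam, Omar can't be Wed.
The 5 still-open variables together cover exactly {Fri, Mon, Sat, Thu, Tue} — 5 values for 5 variables — and Sat appears only in Liam's list, so Liam = Sat.
The 4 still-open variables together cover exactly {Fri, Mon, Thu, Tue} — 4 values for 4 variables — and Fri appears only in Omar's list, so Omar = Fri.

Omar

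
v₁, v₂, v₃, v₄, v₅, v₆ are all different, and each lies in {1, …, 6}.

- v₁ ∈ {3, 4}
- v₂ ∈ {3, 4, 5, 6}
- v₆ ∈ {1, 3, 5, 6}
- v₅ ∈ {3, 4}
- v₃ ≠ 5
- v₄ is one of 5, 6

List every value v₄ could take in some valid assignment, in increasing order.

The 6 variables draw from only 6 values {1, 2, 3, 4, 5, 6}, so each is used; only v₃ can be 2, hence v₃ = 2.
Among the 5 still-open variables, 1 fits only v₆ (and all 5 values in {1, 3, 4, 5, 6} must be used), so v₆ = 1.
v₁ and v₅ share exactly the 2 values {3, 4}; by pigeonhole those values go to them, so strike 3, 4 from v₂.
No further eliminations apply; v₄ can still be any of 5, 6.

5, 6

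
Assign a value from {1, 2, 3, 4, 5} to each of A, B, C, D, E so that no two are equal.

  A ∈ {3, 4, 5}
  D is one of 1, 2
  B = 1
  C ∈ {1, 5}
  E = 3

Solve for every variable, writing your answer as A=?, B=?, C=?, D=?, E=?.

A=4, B=1, C=5, D=2, E=3

B's domain is down to {1}, so B = 1. Strike 1 from C, D.
C must be 5 (only option left). Remove 5 from A.
D must be 2 (only option left).
E has just one choice, so E = 3. Strike 3 from A.
That leaves A = 4.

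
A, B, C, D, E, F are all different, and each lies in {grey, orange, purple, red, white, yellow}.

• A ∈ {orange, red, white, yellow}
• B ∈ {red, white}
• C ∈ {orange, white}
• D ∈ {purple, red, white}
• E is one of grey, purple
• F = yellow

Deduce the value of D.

purple

F has just one choice, so F = yellow. Remove yellow from A.
The 5 still-open variables draw from only 5 values {grey, orange, purple, red, white}, so each is used; only E can be grey, hence E = grey.
The 4 still-open variables together cover exactly {orange, purple, red, white} — 4 values for 4 variables — and purple appears only in D's list, so D = purple.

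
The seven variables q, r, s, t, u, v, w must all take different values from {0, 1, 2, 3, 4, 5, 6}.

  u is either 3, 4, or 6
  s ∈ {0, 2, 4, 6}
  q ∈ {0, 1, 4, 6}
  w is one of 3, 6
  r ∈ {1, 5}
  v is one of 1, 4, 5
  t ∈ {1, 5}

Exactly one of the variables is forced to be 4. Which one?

v

The 7 variables draw from only 7 values {0, 1, 2, 3, 4, 5, 6}, so each is used; only s can be 2, hence s = 2.
The 6 still-open variables together cover exactly {0, 1, 3, 4, 5, 6} — 6 values for 6 variables — and 0 appears only in q's list, so q = 0.
r and t between them cover only {1, 5} — a naked pair. Remove those values from v.
So 4 goes to v.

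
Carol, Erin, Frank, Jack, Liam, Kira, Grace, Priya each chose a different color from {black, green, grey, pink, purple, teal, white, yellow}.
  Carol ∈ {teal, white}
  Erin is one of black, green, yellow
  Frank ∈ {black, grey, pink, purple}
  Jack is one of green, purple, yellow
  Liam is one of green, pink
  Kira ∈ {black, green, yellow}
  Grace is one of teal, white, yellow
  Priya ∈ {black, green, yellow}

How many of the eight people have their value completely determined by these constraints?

3

Among the 8 variables, grey fits only Frank (and all 8 values in {black, green, grey, pink, purple, teal, white, yellow} must be used), so Frank = grey.
The 7 still-open variables draw from only 7 values {black, green, pink, purple, teal, white, yellow}, so each is used; only Liam can be pink, hence Liam = pink.
The 6 still-open variables together cover exactly {black, green, purple, teal, white, yellow} — 6 values for 6 variables — and purple appears only in Jack's list, so Jack = purple.
Erin, Kira, Priya share exactly the 3 values {black, green, yellow}; by pigeonhole those values go to them, so strike black, green, yellow from Grace.
Determined: Frank=grey, Jack=purple, Liam=pink. The other people each still have more than one consistent value. That makes 3.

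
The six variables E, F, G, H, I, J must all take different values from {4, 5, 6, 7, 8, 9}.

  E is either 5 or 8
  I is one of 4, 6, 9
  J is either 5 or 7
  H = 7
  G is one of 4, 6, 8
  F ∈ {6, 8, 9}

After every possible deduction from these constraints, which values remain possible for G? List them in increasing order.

H has just one choice, so H = 7. Remove 7 from J.
J has just one choice, so J = 5. Remove 5 from E.
E must be 8 (only option left). Eliminate 8 elsewhere: F, G.
No further eliminations apply; G can still be any of 4, 6.

4, 6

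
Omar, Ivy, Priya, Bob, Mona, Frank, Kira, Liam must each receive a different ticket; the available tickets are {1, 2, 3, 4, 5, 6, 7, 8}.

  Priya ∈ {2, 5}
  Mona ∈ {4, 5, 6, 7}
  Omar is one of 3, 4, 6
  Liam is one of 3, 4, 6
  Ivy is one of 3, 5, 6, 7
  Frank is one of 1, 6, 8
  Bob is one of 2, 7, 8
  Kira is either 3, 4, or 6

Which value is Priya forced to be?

The 8 variables draw from only 8 values {1, 2, 3, 4, 5, 6, 7, 8}, so each is used; only Frank can be 1, hence Frank = 1.
The 7 still-open variables together cover exactly {2, 3, 4, 5, 6, 7, 8} — 7 values for 7 variables — and 8 appears only in Bob's list, so Bob = 8.
The 6 still-open variables together cover exactly {2, 3, 4, 5, 6, 7} — 6 values for 6 variables — and 2 appears only in Priya's list, so Priya = 2.

2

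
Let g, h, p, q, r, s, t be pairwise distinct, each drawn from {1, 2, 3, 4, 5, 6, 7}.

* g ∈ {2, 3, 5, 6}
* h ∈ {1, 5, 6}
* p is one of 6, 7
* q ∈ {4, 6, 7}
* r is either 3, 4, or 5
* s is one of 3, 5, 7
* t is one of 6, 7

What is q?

4

The 7 variables together cover exactly {1, 2, 3, 4, 5, 6, 7} — 7 values for 7 variables — and 1 appears only in h's list, so h = 1.
The 6 still-open variables together cover exactly {2, 3, 4, 5, 6, 7} — 6 values for 6 variables — and 2 appears only in g's list, so g = 2.
p and t between them cover only {6, 7} — a naked pair. Remove those values from q, s.
So q = 4.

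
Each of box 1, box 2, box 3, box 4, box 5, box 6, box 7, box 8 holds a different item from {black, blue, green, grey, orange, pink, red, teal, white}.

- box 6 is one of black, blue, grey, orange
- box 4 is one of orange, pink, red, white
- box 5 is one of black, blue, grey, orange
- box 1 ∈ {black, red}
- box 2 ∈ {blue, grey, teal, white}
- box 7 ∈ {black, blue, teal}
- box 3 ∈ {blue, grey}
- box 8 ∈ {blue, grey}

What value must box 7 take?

teal

The 8 variables draw from only 8 values {black, blue, grey, orange, pink, red, teal, white}, so each is used; only box 4 can be pink, hence box 4 = pink.
Among the 7 still-open variables, red fits only box 1 (and all 7 values in {black, blue, grey, orange, red, teal, white} must be used), so box 1 = red.
The 6 still-open variables together cover exactly {black, blue, grey, orange, teal, white} — 6 values for 6 variables — and white appears only in box 2's list, so box 2 = white.
The 5 still-open variables together cover exactly {black, blue, grey, orange, teal} — 5 values for 5 variables — and teal appears only in box 7's list, so box 7 = teal.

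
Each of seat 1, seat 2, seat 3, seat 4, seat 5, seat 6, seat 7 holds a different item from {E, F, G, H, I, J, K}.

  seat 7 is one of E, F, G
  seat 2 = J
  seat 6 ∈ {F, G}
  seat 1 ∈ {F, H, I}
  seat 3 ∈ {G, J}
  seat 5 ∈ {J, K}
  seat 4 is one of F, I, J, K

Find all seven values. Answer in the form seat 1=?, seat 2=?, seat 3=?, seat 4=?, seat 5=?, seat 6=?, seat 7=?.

seat 1=H, seat 2=J, seat 3=G, seat 4=I, seat 5=K, seat 6=F, seat 7=E

seat 2 has just one choice, so seat 2 = J. Remove J from seat 3, seat 4, seat 5.
seat 3's domain is down to {G}, so seat 3 = G. Eliminate G elsewhere: seat 6, seat 7.
seat 5 must be K (only option left). Eliminate K elsewhere: seat 4.
That leaves seat 6 = F. So seat 1, seat 4, seat 7 can't be F.
seat 7 has just one choice, so seat 7 = E.
seat 4 must be I (only option left). So seat 1 can't be I.
That leaves seat 1 = H.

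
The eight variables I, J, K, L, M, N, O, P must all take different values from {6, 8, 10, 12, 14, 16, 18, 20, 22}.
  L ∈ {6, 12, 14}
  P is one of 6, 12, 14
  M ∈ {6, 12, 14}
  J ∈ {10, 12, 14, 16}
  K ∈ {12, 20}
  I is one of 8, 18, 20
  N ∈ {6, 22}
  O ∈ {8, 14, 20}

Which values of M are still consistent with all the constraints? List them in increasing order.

6, 12, 14

L, M, P between them cover only {6, 12, 14} — a naked triple. Remove those values from J, K, N, O.
K's domain is down to {20}, so K = 20. Eliminate 20 elsewhere: I, O.
N must be 22 (only option left).
O's domain is down to {8}, so O = 8. Remove 8 from I.
I must be 18 (only option left).
No further eliminations apply; M can still be any of 6, 12, 14.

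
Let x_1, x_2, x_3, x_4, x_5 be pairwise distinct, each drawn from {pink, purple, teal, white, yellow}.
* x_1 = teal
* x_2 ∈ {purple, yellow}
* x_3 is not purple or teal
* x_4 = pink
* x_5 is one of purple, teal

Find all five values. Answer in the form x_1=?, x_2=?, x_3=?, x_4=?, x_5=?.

x_1 has just one choice, so x_1 = teal. Eliminate teal elsewhere: x_5.
x_4 has just one choice, so x_4 = pink. Strike pink from x_3.
x_5 must be purple (only option left). Strike purple from x_2.
x_2 must be yellow (only option left). So x_3 can't be yellow.
x_3's domain is down to {white}, so x_3 = white.

x_1=teal, x_2=yellow, x_3=white, x_4=pink, x_5=purple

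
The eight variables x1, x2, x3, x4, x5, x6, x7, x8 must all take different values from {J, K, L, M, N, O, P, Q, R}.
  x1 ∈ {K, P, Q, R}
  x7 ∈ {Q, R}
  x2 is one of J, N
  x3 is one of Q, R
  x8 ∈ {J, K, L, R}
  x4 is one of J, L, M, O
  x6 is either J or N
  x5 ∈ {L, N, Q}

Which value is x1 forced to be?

x2 and x6 between them cover only {J, N} — a naked pair. Remove those values from x4, x5, x8.
x3 and x7 share exactly the 2 values {Q, R}; by pigeonhole those values go to them, so strike Q, R from x1, x5, x8.
x5's domain is down to {L}, so x5 = L. Eliminate L elsewhere: x4, x8.
x8 must be K (only option left). Eliminate K elsewhere: x1.
So x1 = P.

P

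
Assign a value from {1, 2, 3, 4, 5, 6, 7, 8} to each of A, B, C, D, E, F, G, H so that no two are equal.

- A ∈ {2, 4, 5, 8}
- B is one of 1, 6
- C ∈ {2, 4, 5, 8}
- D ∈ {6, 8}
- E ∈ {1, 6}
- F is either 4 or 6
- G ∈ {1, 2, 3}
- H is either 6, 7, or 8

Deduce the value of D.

Among the 8 variables, 3 fits only G (and all 8 values in {1, 2, 3, 4, 5, 6, 7, 8} must be used), so G = 3.
The 7 still-open variables draw from only 7 values {1, 2, 4, 5, 6, 7, 8}, so each is used; only H can be 7, hence H = 7.
B and E between them cover only {1, 6} — a naked pair. Remove those values from D, F.
So D = 8.

8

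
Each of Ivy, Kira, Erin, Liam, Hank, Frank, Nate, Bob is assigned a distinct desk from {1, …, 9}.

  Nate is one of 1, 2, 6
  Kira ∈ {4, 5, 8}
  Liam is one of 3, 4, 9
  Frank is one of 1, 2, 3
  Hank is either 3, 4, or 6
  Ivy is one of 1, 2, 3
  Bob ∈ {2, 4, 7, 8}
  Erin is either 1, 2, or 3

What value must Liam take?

Ivy, Erin, Frank between them cover only {1, 2, 3} — a naked triple. Remove those values from Liam, Hank, Nate, Bob.
Nate has just one choice, so Nate = 6. So Hank can't be 6.
That leaves Hank = 4. Eliminate 4 elsewhere: Kira, Liam, Bob.
So Liam = 9.

9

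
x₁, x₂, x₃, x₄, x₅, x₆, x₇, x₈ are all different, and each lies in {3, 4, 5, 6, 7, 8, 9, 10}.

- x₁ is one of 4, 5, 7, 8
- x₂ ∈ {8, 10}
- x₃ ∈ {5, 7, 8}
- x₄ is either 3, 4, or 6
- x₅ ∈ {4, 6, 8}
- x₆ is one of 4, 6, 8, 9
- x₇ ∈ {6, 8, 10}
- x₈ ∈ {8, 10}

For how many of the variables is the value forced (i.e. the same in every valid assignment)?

4

Among the 8 variables, 3 fits only x₄ (and all 8 values in {3, 4, 5, 6, 7, 8, 9, 10} must be used), so x₄ = 3.
The 7 still-open variables together cover exactly {4, 5, 6, 7, 8, 9, 10} — 7 values for 7 variables — and 9 appears only in x₆'s list, so x₆ = 9.
x₂ and x₈ between them cover only {8, 10} — a naked pair. Remove those values from x₁, x₃, x₅, x₇.
x₇'s domain is down to {6}, so x₇ = 6. So x₅ can't be 6.
x₅'s domain is down to {4}, so x₅ = 4. So x₁ can't be 4.
Determined: x₄=3, x₅=4, x₆=9, x₇=6. The other variables each still have more than one consistent value. That makes 4.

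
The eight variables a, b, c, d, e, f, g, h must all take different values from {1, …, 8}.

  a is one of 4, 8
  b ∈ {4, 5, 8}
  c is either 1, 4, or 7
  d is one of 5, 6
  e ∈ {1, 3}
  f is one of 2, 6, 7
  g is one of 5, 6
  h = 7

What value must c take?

1

h has just one choice, so h = 7. So c, f can't be 7.
The 7 still-open variables together cover exactly {1, 2, 3, 4, 5, 6, 8} — 7 values for 7 variables — and 2 appears only in f's list, so f = 2.
Among the 6 still-open variables, 3 fits only e (and all 6 values in {1, 3, 4, 5, 6, 8} must be used), so e = 3.
Among the 5 still-open variables, 1 fits only c (and all 5 values in {1, 4, 5, 6, 8} must be used), so c = 1.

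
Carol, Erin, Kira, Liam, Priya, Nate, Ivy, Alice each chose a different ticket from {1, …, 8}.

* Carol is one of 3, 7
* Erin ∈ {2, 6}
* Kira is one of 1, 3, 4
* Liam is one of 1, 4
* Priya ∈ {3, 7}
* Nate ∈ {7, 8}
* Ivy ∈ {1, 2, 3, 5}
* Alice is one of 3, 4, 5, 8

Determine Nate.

8

The 8 variables draw from only 8 values {1, 2, 3, 4, 5, 6, 7, 8}, so each is used; only Erin can be 6, hence Erin = 6.
The 7 still-open variables together cover exactly {1, 2, 3, 4, 5, 7, 8} — 7 values for 7 variables — and 2 appears only in Ivy's list, so Ivy = 2.
The 6 still-open variables draw from only 6 values {1, 3, 4, 5, 7, 8}, so each is used; only Alice can be 5, hence Alice = 5.
The 5 still-open variables draw from only 5 values {1, 3, 4, 7, 8}, so each is used; only Nate can be 8, hence Nate = 8.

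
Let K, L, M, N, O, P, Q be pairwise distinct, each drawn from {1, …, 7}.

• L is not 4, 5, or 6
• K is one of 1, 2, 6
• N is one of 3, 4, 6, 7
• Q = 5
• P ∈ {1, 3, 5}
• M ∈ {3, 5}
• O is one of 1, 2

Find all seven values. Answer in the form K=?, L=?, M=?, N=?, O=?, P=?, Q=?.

Q must be 5 (only option left). Eliminate 5 elsewhere: M, P.
That leaves M = 3. Strike 3 from L, N, P.
P must be 1 (only option left). Strike 1 from K, L, O.
O has just one choice, so O = 2. Strike 2 from K, L.
K has just one choice, so K = 6. Eliminate 6 elsewhere: N.
L's domain is down to {7}, so L = 7. Eliminate 7 elsewhere: N.
N's domain is down to {4}, so N = 4.

K=6, L=7, M=3, N=4, O=2, P=1, Q=5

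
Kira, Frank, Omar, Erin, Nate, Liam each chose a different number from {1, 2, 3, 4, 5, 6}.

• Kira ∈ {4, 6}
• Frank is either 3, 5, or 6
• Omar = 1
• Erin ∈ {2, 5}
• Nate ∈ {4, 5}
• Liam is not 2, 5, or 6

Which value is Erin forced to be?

2

Omar's domain is down to {1}, so Omar = 1. Remove 1 from Liam.
The 5 still-open variables draw from only 5 values {2, 3, 4, 5, 6}, so each is used; only Erin can be 2, hence Erin = 2.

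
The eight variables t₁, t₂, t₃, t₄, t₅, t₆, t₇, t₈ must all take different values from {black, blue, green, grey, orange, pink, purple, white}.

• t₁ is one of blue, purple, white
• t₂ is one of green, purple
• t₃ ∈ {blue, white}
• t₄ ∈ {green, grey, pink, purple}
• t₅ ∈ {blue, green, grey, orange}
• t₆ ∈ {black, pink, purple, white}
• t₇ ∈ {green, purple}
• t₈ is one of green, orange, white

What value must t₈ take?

Among the 8 variables, black fits only t₆ (and all 8 values in {black, blue, green, grey, orange, pink, purple, white} must be used), so t₆ = black.
The 7 still-open variables together cover exactly {blue, green, grey, orange, pink, purple, white} — 7 values for 7 variables — and pink appears only in t₄'s list, so t₄ = pink.
Among the 6 still-open variables, grey fits only t₅ (and all 6 values in {blue, green, grey, orange, purple, white} must be used), so t₅ = grey.
Among the 5 still-open variables, orange fits only t₈ (and all 5 values in {blue, green, orange, purple, white} must be used), so t₈ = orange.

orange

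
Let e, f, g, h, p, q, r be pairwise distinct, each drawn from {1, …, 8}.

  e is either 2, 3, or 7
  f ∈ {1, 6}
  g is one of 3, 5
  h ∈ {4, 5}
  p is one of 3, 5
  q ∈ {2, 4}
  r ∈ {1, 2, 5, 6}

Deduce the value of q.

Among the 7 variables, 7 fits only e (and all 7 values in {1, 2, 3, 4, 5, 6, 7} must be used), so e = 7.
The 2 variables g and p are confined to {3, 5}, which locks those values in; drop them from h, r.
h must be 4 (only option left). Eliminate 4 elsewhere: q.
So q = 2.

2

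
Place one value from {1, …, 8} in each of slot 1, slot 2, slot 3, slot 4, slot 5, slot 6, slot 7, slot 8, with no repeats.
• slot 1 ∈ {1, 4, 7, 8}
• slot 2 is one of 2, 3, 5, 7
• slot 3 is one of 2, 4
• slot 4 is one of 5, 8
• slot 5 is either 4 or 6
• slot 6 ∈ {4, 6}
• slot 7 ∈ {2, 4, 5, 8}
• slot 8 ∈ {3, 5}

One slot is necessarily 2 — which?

slot 3

The 8 variables draw from only 8 values {1, 2, 3, 4, 5, 6, 7, 8}, so each is used; only slot 1 can be 1, hence slot 1 = 1.
The 7 still-open variables draw from only 7 values {2, 3, 4, 5, 6, 7, 8}, so each is used; only slot 2 can be 7, hence slot 2 = 7.
The 6 still-open variables draw from only 6 values {2, 3, 4, 5, 6, 8}, so each is used; only slot 8 can be 3, hence slot 8 = 3.
slot 5 and slot 6 share exactly the 2 values {4, 6}; by pigeonhole those values go to them, so strike 4, 6 from slot 3, slot 7.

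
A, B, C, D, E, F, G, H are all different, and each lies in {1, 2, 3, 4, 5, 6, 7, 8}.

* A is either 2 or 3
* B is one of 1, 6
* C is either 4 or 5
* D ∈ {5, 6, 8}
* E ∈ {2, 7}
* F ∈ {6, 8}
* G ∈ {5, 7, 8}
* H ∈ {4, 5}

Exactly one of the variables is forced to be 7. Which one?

The 8 variables draw from only 8 values {1, 2, 3, 4, 5, 6, 7, 8}, so each is used; only B can be 1, hence B = 1.
The 7 still-open variables draw from only 7 values {2, 3, 4, 5, 6, 7, 8}, so each is used; only A can be 3, hence A = 3.
Among the 6 still-open variables, 2 fits only E (and all 6 values in {2, 4, 5, 6, 7, 8} must be used), so E = 2.
The 5 still-open variables draw from only 5 values {4, 5, 6, 7, 8}, so each is used; only G can be 7, hence G = 7.

G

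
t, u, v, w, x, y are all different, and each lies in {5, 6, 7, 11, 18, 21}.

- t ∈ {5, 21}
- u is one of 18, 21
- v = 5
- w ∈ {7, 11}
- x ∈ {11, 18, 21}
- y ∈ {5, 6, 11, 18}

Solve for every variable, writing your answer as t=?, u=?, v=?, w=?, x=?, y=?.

v must be 5 (only option left). Strike 5 from t, y.
That leaves t = 21. Strike 21 from u, x.
u's domain is down to {18}, so u = 18. Strike 18 from x, y.
x has just one choice, so x = 11. Eliminate 11 elsewhere: w, y.
y must be 6 (only option left).
w must be 7 (only option left).

t=21, u=18, v=5, w=7, x=11, y=6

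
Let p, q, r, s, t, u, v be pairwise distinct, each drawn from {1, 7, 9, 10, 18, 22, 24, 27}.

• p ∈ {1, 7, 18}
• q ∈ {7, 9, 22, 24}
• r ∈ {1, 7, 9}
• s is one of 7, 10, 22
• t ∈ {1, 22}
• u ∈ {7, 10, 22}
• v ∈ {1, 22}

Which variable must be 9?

r

The 7 variables draw from only 7 values {1, 7, 9, 10, 18, 22, 24}, so each is used; only p can be 18, hence p = 18.
Among the 6 still-open variables, 24 fits only q (and all 6 values in {1, 7, 9, 10, 22, 24} must be used), so q = 24.
Among the 5 still-open variables, 9 fits only r (and all 5 values in {1, 7, 9, 10, 22} must be used), so r = 9.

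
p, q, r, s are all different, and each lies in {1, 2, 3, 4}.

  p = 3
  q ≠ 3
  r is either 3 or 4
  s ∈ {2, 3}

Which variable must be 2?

p must be 3 (only option left). Eliminate 3 elsewhere: r, s.
So 2 goes to s.

s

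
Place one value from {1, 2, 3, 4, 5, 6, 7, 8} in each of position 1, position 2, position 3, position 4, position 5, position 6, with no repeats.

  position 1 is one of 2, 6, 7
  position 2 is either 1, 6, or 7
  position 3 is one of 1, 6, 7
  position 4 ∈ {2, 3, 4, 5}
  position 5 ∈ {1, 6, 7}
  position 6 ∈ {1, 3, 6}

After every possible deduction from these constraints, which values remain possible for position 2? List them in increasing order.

1, 6, 7

The 3 variables position 2, position 3, position 5 are confined to {1, 6, 7}, which locks those values in; drop them from position 1, position 6.
That leaves position 1 = 2. Strike 2 from position 4.
position 6's domain is down to {3}, so position 6 = 3. Eliminate 3 elsewhere: position 4.
No further eliminations apply; position 2 can still be any of 1, 6, 7.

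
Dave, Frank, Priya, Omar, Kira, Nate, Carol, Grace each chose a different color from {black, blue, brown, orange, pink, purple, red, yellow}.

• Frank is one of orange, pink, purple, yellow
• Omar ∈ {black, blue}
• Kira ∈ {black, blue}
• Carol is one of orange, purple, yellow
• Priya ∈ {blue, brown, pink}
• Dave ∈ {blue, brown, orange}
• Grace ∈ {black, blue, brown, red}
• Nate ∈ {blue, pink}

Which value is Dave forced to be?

orange

The 8 variables together cover exactly {black, blue, brown, orange, pink, purple, red, yellow} — 8 values for 8 variables — and red appears only in Grace's list, so Grace = red.
Omar and Kira between them cover only {black, blue} — a naked pair. Remove those values from Dave, Priya, Nate.
Nate must be pink (only option left). Strike pink from Frank, Priya.
Priya has just one choice, so Priya = brown. Strike brown from Dave.
So Dave = orange.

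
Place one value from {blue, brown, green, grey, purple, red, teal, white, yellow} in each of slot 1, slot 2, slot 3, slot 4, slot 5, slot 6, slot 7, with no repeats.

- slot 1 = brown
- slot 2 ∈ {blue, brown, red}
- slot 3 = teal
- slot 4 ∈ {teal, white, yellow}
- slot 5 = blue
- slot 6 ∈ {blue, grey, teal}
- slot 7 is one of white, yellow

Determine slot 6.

slot 1's domain is down to {brown}, so slot 1 = brown. Strike brown from slot 2.
slot 3's domain is down to {teal}, so slot 3 = teal. Remove teal from slot 4, slot 6.
slot 5's domain is down to {blue}, so slot 5 = blue. Eliminate blue elsewhere: slot 2, slot 6.
So slot 6 = grey.

grey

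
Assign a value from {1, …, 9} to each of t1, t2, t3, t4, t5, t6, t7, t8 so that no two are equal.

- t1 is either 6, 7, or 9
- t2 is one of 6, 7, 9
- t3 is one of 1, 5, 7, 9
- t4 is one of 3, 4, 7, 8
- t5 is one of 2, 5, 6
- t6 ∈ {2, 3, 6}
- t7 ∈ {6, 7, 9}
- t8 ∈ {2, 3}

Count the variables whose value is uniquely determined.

t1, t2, t7 between them cover only {6, 7, 9} — a naked triple. Remove those values from t3, t4, t5, t6.
t6 and t8 between them cover only {2, 3} — a naked pair. Remove those values from t4, t5.
t5 has just one choice, so t5 = 5. Eliminate 5 elsewhere: t3.
That leaves t3 = 1.
Determined: t3=1, t5=5. The other variables each still have more than one consistent value. That makes 2.

2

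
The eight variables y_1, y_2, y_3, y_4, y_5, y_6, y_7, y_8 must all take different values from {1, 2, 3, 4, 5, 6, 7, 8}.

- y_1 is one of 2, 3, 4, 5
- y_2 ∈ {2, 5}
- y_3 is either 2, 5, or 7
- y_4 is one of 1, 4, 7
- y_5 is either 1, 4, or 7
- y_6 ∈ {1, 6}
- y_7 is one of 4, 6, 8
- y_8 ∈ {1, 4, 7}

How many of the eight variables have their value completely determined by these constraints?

3

The 8 variables draw from only 8 values {1, 2, 3, 4, 5, 6, 7, 8}, so each is used; only y_1 can be 3, hence y_1 = 3.
The 7 still-open variables draw from only 7 values {1, 2, 4, 5, 6, 7, 8}, so each is used; only y_7 can be 8, hence y_7 = 8.
The 6 still-open variables together cover exactly {1, 2, 4, 5, 6, 7} — 6 values for 6 variables — and 6 appears only in y_6's list, so y_6 = 6.
y_4, y_5, y_8 between them cover only {1, 4, 7} — a naked triple. Remove those values from y_3.
Determined: y_1=3, y_6=6, y_7=8. The other variables each still have more than one consistent value. That makes 3.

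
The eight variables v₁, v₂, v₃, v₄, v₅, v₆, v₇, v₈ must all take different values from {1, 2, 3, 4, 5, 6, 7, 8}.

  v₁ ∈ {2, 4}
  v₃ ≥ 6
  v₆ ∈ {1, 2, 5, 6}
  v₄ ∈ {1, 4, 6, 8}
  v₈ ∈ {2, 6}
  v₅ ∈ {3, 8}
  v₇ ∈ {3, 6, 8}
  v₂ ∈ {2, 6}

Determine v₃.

The 8 variables draw from only 8 values {1, 2, 3, 4, 5, 6, 7, 8}, so each is used; only v₆ can be 5, hence v₆ = 5.
The 7 still-open variables together cover exactly {1, 2, 3, 4, 6, 7, 8} — 7 values for 7 variables — and 1 appears only in v₄'s list, so v₄ = 1.
The 6 still-open variables together cover exactly {2, 3, 4, 6, 7, 8} — 6 values for 6 variables — and 4 appears only in v₁'s list, so v₁ = 4.
Among the 5 still-open variables, 7 fits only v₃ (and all 5 values in {2, 3, 6, 7, 8} must be used), so v₃ = 7.

7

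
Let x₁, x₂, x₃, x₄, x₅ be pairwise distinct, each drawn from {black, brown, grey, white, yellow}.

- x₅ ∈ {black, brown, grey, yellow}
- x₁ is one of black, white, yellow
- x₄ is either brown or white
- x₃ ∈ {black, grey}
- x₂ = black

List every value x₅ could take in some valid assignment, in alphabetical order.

brown, yellow

x₂'s domain is down to {black}, so x₂ = black. Remove black from x₁, x₃, x₅.
x₃ has just one choice, so x₃ = grey. Remove grey from x₅.
No further eliminations apply; x₅ can still be any of brown, yellow.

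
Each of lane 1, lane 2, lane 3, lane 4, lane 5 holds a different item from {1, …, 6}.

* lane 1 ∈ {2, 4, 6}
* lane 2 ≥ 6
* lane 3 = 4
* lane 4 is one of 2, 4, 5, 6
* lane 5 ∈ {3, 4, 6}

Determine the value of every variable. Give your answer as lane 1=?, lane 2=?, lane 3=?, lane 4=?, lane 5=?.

lane 1=2, lane 2=6, lane 3=4, lane 4=5, lane 5=3

lane 2's domain is down to {6}, so lane 2 = 6. Strike 6 from lane 1, lane 4, lane 5.
lane 3 has just one choice, so lane 3 = 4. Eliminate 4 elsewhere: lane 1, lane 4, lane 5.
lane 5 has just one choice, so lane 5 = 3.
That leaves lane 1 = 2. Remove 2 from lane 4.
lane 4's domain is down to {5}, so lane 4 = 5.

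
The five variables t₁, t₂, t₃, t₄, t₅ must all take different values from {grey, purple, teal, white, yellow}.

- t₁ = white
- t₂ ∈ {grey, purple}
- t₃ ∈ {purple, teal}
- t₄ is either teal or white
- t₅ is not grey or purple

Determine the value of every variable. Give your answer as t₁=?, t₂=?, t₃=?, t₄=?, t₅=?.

t₁=white, t₂=grey, t₃=purple, t₄=teal, t₅=yellow

t₁'s domain is down to {white}, so t₁ = white. Remove white from t₄, t₅.
That leaves t₄ = teal. Strike teal from t₃, t₅.
t₅ has just one choice, so t₅ = yellow.
t₃ has just one choice, so t₃ = purple. Eliminate purple elsewhere: t₂.
t₂'s domain is down to {grey}, so t₂ = grey.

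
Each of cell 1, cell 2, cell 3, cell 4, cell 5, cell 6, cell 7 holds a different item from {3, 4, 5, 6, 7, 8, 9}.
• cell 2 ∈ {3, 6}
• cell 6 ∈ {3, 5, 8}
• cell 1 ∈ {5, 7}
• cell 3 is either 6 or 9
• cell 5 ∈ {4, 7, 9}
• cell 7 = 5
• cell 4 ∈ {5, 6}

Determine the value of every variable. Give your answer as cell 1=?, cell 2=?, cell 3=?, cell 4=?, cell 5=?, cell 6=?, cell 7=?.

cell 1=7, cell 2=3, cell 3=9, cell 4=6, cell 5=4, cell 6=8, cell 7=5

cell 7 has just one choice, so cell 7 = 5. Eliminate 5 elsewhere: cell 1, cell 4, cell 6.
cell 1 must be 7 (only option left). Remove 7 from cell 5.
cell 4 has just one choice, so cell 4 = 6. Strike 6 from cell 2, cell 3.
cell 2's domain is down to {3}, so cell 2 = 3. Remove 3 from cell 6.
cell 3 must be 9 (only option left). Strike 9 from cell 5.
cell 5's domain is down to {4}, so cell 5 = 4.
cell 6 must be 8 (only option left).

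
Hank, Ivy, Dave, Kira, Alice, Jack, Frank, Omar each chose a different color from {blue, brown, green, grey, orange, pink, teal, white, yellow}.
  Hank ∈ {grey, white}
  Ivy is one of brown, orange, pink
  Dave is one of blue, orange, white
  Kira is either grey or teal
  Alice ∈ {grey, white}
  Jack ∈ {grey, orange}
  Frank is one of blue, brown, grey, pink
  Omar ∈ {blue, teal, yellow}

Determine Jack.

orange

The 8 variables draw from only 8 values {blue, brown, grey, orange, pink, teal, white, yellow}, so each is used; only Omar can be yellow, hence Omar = yellow.
The 7 still-open variables draw from only 7 values {blue, brown, grey, orange, pink, teal, white}, so each is used; only Kira can be teal, hence Kira = teal.
The 2 variables Hank and Alice are confined to {grey, white}, which locks those values in; drop them from Dave, Jack, Frank.
So Jack = orange.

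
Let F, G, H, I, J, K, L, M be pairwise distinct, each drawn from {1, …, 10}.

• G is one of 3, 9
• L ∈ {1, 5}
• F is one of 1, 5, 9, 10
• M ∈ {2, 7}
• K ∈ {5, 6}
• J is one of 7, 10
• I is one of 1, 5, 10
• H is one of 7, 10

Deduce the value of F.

9

The 8 variables together cover exactly {1, 2, 3, 5, 6, 7, 9, 10} — 8 values for 8 variables — and 2 appears only in M's list, so M = 2.
The 7 still-open variables together cover exactly {1, 3, 5, 6, 7, 9, 10} — 7 values for 7 variables — and 3 appears only in G's list, so G = 3.
The 6 still-open variables together cover exactly {1, 5, 6, 7, 9, 10} — 6 values for 6 variables — and 6 appears only in K's list, so K = 6.
The 5 still-open variables together cover exactly {1, 5, 7, 9, 10} — 5 values for 5 variables — and 9 appears only in F's list, so F = 9.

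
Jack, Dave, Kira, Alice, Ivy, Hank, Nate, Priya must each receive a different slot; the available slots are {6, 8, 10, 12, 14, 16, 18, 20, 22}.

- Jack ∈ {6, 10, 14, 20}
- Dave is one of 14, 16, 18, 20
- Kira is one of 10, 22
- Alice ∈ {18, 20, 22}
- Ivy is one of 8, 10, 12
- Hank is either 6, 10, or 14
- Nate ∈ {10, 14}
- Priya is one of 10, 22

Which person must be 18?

Alice

Kira and Priya share exactly the 2 values {10, 22}; by pigeonhole those values go to them, so strike 10, 22 from Jack, Alice, Ivy, Hank, Nate.
Nate must be 14 (only option left). Strike 14 from Jack, Dave, Hank.
Hank must be 6 (only option left). Strike 6 from Jack.
That leaves Jack = 20. Strike 20 from Dave, Alice.
So 18 goes to Alice.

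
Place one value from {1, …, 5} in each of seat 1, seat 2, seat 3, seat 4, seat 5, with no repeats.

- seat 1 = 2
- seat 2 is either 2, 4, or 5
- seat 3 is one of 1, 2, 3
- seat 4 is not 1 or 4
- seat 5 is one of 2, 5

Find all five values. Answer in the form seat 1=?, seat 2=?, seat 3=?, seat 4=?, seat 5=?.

seat 1's domain is down to {2}, so seat 1 = 2. Remove 2 from seat 2, seat 3, seat 4, seat 5.
seat 5 must be 5 (only option left). Strike 5 from seat 2, seat 4.
seat 2 has just one choice, so seat 2 = 4.
seat 4's domain is down to {3}, so seat 4 = 3. So seat 3 can't be 3.
seat 3 has just one choice, so seat 3 = 1.

seat 1=2, seat 2=4, seat 3=1, seat 4=3, seat 5=5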